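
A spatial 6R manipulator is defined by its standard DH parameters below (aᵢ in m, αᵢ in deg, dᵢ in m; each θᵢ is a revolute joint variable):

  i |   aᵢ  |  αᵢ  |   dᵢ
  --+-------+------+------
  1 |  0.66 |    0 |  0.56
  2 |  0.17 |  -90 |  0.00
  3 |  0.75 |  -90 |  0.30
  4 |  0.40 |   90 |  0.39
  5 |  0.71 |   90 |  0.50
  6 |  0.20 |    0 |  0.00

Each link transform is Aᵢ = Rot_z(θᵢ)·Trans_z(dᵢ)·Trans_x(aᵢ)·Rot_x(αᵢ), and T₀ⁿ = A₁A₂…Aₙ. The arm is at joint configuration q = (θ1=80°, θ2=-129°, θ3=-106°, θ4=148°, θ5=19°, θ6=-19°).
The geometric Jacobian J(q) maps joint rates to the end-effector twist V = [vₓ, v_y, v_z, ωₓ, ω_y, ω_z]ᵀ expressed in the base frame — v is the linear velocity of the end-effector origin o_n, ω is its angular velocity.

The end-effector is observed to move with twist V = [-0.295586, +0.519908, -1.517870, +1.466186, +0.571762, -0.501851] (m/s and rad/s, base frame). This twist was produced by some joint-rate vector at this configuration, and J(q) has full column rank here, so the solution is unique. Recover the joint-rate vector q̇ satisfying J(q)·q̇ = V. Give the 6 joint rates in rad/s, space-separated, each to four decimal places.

0.2240 -0.3550 0.7970 0.5920 -0.8470 0.1950

o_n = [0.1192, -0.4700, 0.6716]
J₁: ẑ×o_n = [0.4700, 0.1192, -0.0000], ω = ẑ
J2: z=[0.0000, 0.0000, 1.0000] o=[0.1146, 0.6500, 0.5600] → [1.1199, 0.0046, -0.0000, 0.0000, 0.0000, 1.0000]
J3: z=[0.7547, 0.6561, 0.0000] o=[0.2261, 0.5217, 0.5600] → [0.0732, -0.0842, -0.6782, 0.7547, 0.6561, 0.0000]
J4: z=[0.6306, -0.7255, 0.2756] o=[0.3169, 0.8745, 1.2809] → [0.8127, 0.3298, -0.9913, 0.6306, -0.7255, 0.2756]
J5: z=[-0.7359, -0.4461, 0.5094] o=[0.4642, 0.3819, 1.0624] → [0.6083, -0.4633, 0.4729, -0.7359, -0.4461, 0.5094]
J6: z=[-0.6766, 0.5153, -0.5260] o=[0.0766, -0.3606, 0.8335] → [-0.1410, -0.1320, 0.0520, -0.6766, 0.5153, -0.5260]
q̇ = J⁺·V = [0.2240, -0.3550, 0.7970, 0.5920, -0.8470, 0.1950]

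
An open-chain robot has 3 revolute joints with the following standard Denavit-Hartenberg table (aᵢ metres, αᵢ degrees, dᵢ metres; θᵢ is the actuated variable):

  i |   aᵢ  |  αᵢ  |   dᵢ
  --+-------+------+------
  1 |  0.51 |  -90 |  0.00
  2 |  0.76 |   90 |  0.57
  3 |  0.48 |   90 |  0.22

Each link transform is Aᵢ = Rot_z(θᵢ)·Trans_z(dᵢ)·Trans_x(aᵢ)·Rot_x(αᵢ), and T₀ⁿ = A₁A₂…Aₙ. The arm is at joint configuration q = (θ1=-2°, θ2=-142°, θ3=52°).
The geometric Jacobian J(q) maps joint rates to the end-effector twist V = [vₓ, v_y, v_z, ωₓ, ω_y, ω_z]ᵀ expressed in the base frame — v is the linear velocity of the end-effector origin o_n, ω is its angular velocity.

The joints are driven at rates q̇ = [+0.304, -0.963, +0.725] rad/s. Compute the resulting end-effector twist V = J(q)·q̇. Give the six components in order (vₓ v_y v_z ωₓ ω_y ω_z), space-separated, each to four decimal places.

o_n = [-0.4238, 0.9636, 0.4765]
J₁: ẑ×o_n = [-0.9636, -0.4238, 0.0000], ω = ẑ
J2: z=[0.0349, 0.9994, 0.0000] o=[0.5097, -0.0178, 0.0000] → [0.4762, -0.0166, 0.9672, 0.0349, 0.9994, 0.0000]
J3: z=[-0.6153, 0.0215, -0.7880] o=[-0.0689, 0.5728, 0.4679] → [0.3082, 0.2849, -0.2329, -0.6153, 0.0215, -0.7880]
V = J·q̇ = [-0.5281, 0.0937, -1.1002, -0.4797, -0.9468, -0.2673]

-0.5281 0.0937 -1.1002 -0.4797 -0.9468 -0.2673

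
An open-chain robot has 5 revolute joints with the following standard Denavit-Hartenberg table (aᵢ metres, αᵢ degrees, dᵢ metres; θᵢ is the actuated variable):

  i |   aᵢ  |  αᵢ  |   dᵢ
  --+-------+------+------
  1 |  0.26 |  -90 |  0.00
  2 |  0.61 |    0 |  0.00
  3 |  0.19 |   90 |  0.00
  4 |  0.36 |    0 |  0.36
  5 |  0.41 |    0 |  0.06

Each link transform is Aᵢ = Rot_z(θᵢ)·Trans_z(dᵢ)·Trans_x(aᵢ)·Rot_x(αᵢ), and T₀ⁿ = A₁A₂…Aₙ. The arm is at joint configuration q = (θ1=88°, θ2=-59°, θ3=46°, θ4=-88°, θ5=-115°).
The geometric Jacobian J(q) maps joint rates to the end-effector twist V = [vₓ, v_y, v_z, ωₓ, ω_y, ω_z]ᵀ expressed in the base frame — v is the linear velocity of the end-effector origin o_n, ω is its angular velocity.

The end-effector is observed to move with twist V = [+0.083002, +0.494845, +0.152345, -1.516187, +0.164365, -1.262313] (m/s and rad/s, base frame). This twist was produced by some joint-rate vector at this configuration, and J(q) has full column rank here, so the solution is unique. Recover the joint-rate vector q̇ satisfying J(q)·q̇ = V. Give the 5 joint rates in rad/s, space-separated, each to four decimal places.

-0.7800 0.6240 0.8970 -0.8930 0.3980

o_n = [0.2103, 0.3022, 0.8928]
J₁: ẑ×o_n = [-0.3022, 0.2103, 0.0000], ω = ẑ
J2: z=[-0.9994, 0.0349, 0.0000] o=[0.0091, 0.2598, 0.0000] → [0.0312, 0.8922, -0.0493, -0.9994, 0.0349, 0.0000]
J3: z=[-0.9994, 0.0349, 0.0000] o=[0.0200, 0.5738, 0.5229] → [0.0129, 0.3697, 0.2648, -0.9994, 0.0349, 0.0000]
J4: z=[-0.0079, -0.2248, 0.9744] o=[0.0265, 0.7588, 0.5656] → [0.3714, 0.1816, 0.0449, -0.0079, -0.2248, 0.9744]
J5: z=[-0.0079, -0.2248, 0.9744] o=[0.3837, 0.6776, 0.9192] → [0.3717, -0.1692, -0.0360, -0.0079, -0.2248, 0.9744]
q̇ = J⁺·V = [-0.7800, 0.6240, 0.8970, -0.8930, 0.3980]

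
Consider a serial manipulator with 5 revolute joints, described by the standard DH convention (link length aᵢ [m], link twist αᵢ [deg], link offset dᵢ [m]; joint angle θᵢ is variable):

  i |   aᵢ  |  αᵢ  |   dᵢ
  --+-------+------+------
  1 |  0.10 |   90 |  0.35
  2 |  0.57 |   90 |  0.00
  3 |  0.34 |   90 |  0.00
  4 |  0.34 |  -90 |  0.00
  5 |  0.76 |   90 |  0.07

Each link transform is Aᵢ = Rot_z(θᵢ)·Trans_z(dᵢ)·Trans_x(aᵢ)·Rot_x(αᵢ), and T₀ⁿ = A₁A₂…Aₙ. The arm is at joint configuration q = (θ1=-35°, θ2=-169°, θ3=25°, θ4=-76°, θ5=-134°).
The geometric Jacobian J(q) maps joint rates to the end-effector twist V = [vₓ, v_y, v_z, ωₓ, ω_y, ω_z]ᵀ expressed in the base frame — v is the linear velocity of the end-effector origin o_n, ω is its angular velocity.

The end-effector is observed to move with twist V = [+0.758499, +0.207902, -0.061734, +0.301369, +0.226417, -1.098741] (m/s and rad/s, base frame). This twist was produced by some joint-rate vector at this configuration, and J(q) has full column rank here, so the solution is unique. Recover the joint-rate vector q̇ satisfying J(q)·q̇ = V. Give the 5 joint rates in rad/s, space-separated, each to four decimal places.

o_n = [-0.6612, 0.8808, 0.3301]
J₁: ẑ×o_n = [-0.8808, -0.6612, 0.0000], ω = ẑ
J2: z=[-0.5736, -0.8192, 0.0000] o=[0.0819, -0.0574, 0.3500] → [0.0163, -0.0114, -1.1468, -0.5736, -0.8192, 0.0000]
J3: z=[-0.1563, 0.1094, 0.9816] o=[-0.3764, 0.2636, 0.2412] → [-0.5962, -0.2656, -0.0653, -0.1563, 0.1094, 0.9816]
J4: z=[0.1800, 0.9804, -0.0806] o=[-0.7066, 0.3194, 0.1824] → [0.1900, -0.0302, 0.0565, 0.1800, 0.9804, -0.0806]
J5: z=[-0.9801, 0.1857, 0.0697] o=[-0.7349, 0.2968, -0.1556] → [0.0495, 0.4812, -0.5862, -0.9801, 0.1857, 0.0697]
q̇ = J⁺·V = [-0.0890, 0.2310, -0.9690, 0.5670, -0.1840]

-0.0890 0.2310 -0.9690 0.5670 -0.1840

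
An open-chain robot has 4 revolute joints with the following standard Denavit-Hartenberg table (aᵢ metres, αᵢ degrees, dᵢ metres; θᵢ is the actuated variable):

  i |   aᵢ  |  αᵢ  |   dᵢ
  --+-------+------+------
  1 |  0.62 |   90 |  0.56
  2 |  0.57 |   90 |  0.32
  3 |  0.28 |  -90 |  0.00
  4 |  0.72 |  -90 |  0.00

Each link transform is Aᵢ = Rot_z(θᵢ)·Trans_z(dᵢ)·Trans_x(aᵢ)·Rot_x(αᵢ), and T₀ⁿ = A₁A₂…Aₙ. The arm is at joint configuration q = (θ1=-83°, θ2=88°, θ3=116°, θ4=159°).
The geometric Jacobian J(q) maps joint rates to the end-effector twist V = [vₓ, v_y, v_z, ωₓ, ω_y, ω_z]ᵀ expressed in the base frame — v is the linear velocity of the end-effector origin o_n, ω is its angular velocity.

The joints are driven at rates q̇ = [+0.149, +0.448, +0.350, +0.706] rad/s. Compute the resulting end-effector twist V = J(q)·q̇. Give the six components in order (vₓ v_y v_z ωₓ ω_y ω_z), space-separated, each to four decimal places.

0.1773 -0.1196 0.0826 -0.0975 -0.3421 -0.4974

o_n = [0.0795, -0.3812, 1.3105]
J₁: ẑ×o_n = [0.3812, 0.0795, -0.0000], ω = ẑ
J2: z=[-0.9925, -0.1219, 0.0000] o=[0.0756, -0.6154, 0.5600] → [-0.0915, 0.7449, -0.2320, -0.9925, -0.1219, 0.0000]
J3: z=[0.1218, -0.9919, -0.0349] o=[-0.2396, -0.6741, 1.1297] → [-0.1691, -0.0332, 0.3523, 0.1218, -0.9919, -0.0349]
J4: z=[0.4313, 0.0846, -0.8982] o=[-0.4899, -0.7005, 1.0070] → [0.3125, -0.6424, 0.0896, 0.4313, 0.0846, -0.8982]
V = J·q̇ = [0.1773, -0.1196, 0.0826, -0.0975, -0.3421, -0.4974]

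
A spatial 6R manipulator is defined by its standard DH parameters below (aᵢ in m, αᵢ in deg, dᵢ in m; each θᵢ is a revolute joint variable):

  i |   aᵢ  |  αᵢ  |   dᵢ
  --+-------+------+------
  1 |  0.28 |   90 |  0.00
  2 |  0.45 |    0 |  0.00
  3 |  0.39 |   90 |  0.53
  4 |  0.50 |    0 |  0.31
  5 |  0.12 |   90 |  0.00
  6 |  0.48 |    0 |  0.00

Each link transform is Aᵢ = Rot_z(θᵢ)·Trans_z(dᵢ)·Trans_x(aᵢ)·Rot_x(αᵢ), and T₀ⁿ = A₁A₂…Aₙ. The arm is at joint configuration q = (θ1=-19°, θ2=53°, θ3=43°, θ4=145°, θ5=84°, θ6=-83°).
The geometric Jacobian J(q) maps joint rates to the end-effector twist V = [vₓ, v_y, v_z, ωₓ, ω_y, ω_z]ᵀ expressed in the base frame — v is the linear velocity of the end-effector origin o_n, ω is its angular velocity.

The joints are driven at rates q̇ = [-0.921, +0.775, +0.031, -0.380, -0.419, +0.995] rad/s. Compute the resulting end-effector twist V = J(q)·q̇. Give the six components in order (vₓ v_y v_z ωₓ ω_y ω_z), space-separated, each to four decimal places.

-0.7396 -0.0198 -0.2139 -1.1520 -1.1462 -1.7513

o_n = [0.1558, -0.7750, 0.2061]
J₁: ẑ×o_n = [0.7750, 0.1558, -0.0000], ω = ẑ
J2: z=[-0.3256, -0.9455, 0.0000] o=[0.2647, -0.0912, 0.0000] → [-0.1948, 0.0671, 0.1196, -0.3256, -0.9455, 0.0000]
J3: z=[-0.3256, -0.9455, 0.0000] o=[0.5208, -0.1793, 0.3594] → [0.1450, -0.0499, -0.1512, -0.3256, -0.9455, 0.0000]
J4: z=[0.9403, -0.3238, 0.1045] o=[0.3097, -0.6672, 0.7472] → [0.1865, 0.4928, -0.1512, 0.9403, -0.3238, 0.1045]
J5: z=[0.9403, -0.3238, 0.1045] o=[0.5483, -1.0527, 0.3723] → [0.0248, 0.1153, 0.1340, 0.9403, -0.3238, 0.1045]
J6: z=[-0.1390, -0.6460, -0.7506] o=[0.5856, -0.9697, 0.2940] → [0.2030, 0.3104, -0.3047, -0.1390, -0.6460, -0.7506]
V = J·q̇ = [-0.7396, -0.0198, -0.2139, -1.1520, -1.1462, -1.7513]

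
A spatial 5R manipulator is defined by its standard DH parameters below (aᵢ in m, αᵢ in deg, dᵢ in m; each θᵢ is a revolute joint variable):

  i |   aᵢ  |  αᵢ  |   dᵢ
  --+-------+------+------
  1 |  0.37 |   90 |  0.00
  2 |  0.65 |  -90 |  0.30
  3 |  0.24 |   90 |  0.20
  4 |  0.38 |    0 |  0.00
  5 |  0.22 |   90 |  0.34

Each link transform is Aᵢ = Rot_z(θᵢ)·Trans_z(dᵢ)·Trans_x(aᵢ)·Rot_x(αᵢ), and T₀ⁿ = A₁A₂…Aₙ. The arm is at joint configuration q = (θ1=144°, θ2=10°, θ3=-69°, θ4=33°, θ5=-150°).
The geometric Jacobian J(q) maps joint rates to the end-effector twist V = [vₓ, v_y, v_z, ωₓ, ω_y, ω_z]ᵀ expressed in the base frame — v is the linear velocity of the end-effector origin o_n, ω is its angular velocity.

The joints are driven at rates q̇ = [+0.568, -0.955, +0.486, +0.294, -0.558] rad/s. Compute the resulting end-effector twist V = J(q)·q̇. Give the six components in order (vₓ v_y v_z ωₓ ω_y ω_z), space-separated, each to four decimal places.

-1.0747 0.1651 -0.2748 -0.7450 -0.7561 1.0894

o_n = [-0.1660, 1.1715, 0.2940]
J₁: ẑ×o_n = [-1.1715, -0.1660, 0.0000], ω = ẑ
J2: z=[0.5878, 0.8090, 0.0000] o=[-0.2993, 0.2175, 0.0000] → [0.2379, -0.1728, 0.4528, 0.5878, 0.8090, 0.0000]
J3: z=[0.1405, -0.1021, 0.9848] o=[-0.6409, 0.8364, 0.1129] → [-0.3484, 0.4423, 0.0955, 0.1405, -0.1021, 0.9848]
J4: z=[0.9545, -0.2505, -0.1621] o=[-0.5496, 1.0471, 0.3248] → [0.0279, -0.0329, 0.2148, 0.9545, -0.2505, -0.1621]
J5: z=[0.9545, -0.2505, -0.1621] o=[-0.4366, 1.3328, 0.5484] → [0.0376, 0.1989, -0.0862, 0.9545, -0.2505, -0.1621]
V = J·q̇ = [-1.0747, 0.1651, -0.2748, -0.7450, -0.7561, 1.0894]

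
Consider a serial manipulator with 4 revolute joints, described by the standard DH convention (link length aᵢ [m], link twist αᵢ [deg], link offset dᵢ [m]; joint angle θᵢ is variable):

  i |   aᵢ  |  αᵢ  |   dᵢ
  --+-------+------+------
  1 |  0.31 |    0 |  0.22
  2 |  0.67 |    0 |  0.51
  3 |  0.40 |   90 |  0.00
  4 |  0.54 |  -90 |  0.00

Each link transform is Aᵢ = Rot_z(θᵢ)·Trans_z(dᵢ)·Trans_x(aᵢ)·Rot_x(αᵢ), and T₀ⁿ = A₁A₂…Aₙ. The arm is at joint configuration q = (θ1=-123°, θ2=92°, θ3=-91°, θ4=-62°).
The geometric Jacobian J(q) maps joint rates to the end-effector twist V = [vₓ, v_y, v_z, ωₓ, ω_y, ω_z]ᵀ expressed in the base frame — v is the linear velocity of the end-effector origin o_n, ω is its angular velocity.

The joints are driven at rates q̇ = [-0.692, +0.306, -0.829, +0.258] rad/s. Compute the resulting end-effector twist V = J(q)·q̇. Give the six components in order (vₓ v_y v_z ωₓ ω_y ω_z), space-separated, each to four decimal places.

-1.0517 0.2116 0.0654 -0.2188 0.1367 -1.2150

o_n = [0.0592, -1.1593, 0.2532]
J₁: ẑ×o_n = [1.1593, 0.0592, -0.0000], ω = ẑ
J2: z=[0.0000, 0.0000, 1.0000] o=[-0.1688, -0.2600, 0.2200] → [0.8993, 0.2280, -0.0000, 0.0000, 0.0000, 1.0000]
J3: z=[0.0000, 0.0000, 1.0000] o=[0.4055, -0.6051, 0.7300] → [0.5542, -0.3463, 0.0000, 0.0000, 0.0000, 1.0000]
J4: z=[-0.8480, 0.5299, 0.0000] o=[0.1935, -0.9443, 0.7300] → [-0.2527, -0.4043, 0.2535, -0.8480, 0.5299, 0.0000]
V = J·q̇ = [-1.0517, 0.2116, 0.0654, -0.2188, 0.1367, -1.2150]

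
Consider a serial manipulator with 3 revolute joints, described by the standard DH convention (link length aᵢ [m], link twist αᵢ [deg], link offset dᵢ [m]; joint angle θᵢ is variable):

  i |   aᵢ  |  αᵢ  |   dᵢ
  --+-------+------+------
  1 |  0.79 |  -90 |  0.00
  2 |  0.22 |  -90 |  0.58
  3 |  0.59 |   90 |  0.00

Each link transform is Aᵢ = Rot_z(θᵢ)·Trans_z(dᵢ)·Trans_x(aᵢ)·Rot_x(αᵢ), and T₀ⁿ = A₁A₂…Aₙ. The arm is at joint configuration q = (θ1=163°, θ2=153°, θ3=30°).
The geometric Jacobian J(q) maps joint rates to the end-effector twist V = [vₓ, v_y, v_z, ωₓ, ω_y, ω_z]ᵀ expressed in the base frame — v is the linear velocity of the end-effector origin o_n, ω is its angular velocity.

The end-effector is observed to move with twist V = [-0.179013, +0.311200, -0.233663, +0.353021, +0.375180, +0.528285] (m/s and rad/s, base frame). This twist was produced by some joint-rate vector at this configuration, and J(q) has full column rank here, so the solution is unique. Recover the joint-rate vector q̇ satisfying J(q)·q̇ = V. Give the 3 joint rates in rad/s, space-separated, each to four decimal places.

o_n = [-0.2160, -0.2320, -0.3318]
J₁: ẑ×o_n = [0.2320, -0.2160, 0.0000], ω = ẑ
J2: z=[-0.2924, -0.9563, 0.0000] o=[-0.7555, 0.2310, 0.0000] → [0.3173, -0.0970, 0.6513, -0.2924, -0.9563, 0.0000]
J3: z=[0.4342, -0.1327, 0.8910] o=[-0.7376, -0.3810, -0.0999] → [-0.1020, 0.5655, 0.1339, 0.4342, -0.1327, 0.8910]
q̇ = J⁺·V = [0.0810, -0.4620, 0.5020]

0.0810 -0.4620 0.5020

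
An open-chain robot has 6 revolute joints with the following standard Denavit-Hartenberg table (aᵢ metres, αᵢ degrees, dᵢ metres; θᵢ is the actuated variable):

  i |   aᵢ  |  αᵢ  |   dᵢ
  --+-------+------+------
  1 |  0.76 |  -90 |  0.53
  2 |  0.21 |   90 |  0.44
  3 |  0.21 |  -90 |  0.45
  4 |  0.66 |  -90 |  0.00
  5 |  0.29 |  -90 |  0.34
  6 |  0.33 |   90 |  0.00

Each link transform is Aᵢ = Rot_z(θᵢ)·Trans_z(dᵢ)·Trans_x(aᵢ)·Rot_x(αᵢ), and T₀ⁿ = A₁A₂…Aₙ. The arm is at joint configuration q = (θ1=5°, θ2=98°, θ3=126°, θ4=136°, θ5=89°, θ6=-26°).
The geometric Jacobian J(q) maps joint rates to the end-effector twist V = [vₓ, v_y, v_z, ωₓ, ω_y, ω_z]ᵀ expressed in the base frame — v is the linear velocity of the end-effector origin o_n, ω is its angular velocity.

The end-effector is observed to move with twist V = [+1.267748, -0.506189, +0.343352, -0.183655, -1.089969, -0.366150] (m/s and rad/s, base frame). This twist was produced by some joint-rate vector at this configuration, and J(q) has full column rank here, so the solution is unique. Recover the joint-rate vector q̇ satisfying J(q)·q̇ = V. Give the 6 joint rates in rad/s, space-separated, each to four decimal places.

-0.2680 -0.8980 -0.6480 -0.0070 0.4300 0.1110

o_n = [0.9157, 0.3734, -0.5486]
J₁: ẑ×o_n = [-0.3734, 0.9157, 0.0000], ω = ẑ
J2: z=[-0.0872, 0.9962, 0.0000] o=[0.7571, 0.0662, 0.5300] → [-1.0744, -0.0940, -0.1847, -0.0872, 0.9962, 0.0000]
J3: z=[0.9865, 0.0863, -0.1392] o=[0.6896, 0.5020, 0.3220] → [-0.0930, 0.8274, -0.1464, 0.9865, 0.0863, -0.1392]
J4: z=[0.1634, -0.5757, 0.8011] o=[1.1359, 0.7116, 0.3816] → [0.8065, -0.0244, -0.1820, 0.1634, -0.5757, 0.8011]
J5: z=[0.7020, -0.5027, -0.5044] o=[0.6784, 0.2860, 0.1691] → [0.4049, 0.3841, 0.1807, 0.7020, -0.5027, -0.5044]
J6: z=[0.6902, 0.6548, 0.3080] o=[0.8662, 0.2788, -0.2363] → [-0.2336, 0.2308, 0.0329, 0.6902, 0.6548, 0.3080]
q̇ = J⁺·V = [-0.2680, -0.8980, -0.6480, -0.0070, 0.4300, 0.1110]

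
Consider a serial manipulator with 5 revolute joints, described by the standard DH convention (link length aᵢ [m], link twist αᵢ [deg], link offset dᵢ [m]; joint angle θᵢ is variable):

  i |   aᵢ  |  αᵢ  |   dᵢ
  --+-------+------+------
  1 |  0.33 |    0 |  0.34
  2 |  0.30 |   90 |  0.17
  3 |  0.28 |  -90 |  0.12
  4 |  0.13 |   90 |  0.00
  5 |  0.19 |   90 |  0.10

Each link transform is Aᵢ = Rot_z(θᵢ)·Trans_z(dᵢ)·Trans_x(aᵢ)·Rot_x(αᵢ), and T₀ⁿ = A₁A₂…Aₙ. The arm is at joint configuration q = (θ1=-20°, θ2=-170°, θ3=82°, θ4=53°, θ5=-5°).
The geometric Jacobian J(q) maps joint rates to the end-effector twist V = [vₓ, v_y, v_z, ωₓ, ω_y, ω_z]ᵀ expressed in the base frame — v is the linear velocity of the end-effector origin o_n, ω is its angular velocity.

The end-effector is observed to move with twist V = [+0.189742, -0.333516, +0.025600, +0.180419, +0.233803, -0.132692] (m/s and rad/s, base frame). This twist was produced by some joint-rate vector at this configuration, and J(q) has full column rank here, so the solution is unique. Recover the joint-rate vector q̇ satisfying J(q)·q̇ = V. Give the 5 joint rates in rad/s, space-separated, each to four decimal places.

o_n = [-0.0901, -0.1183, 1.0543]
J₁: ẑ×o_n = [0.1183, -0.0901, 0.0000], ω = ẑ
J2: z=[0.0000, 0.0000, 1.0000] o=[0.3101, -0.1129, 0.3400] → [0.0054, -0.4002, 0.0000, 0.0000, 0.0000, 1.0000]
J3: z=[0.1736, 0.9848, 0.0000] o=[0.0147, -0.0608, 0.5100] → [0.5361, -0.0945, 0.0932, 0.1736, 0.9848, 0.0000]
J4: z=[0.9752, -0.1720, 0.1392] o=[-0.0029, 0.0642, 0.7873] → [-0.0205, -0.2726, -0.1929, 0.9752, -0.1720, 0.1392]
J5: z=[-0.0050, 0.6120, 0.7909] o=[-0.0316, -0.0362, 0.8647] → [0.1809, -0.0453, 0.0362, -0.0050, 0.6120, 0.7909]
q̇ = J⁺·V = [-0.4120, 0.8020, 0.6660, 0.0630, -0.6720]

-0.4120 0.8020 0.6660 0.0630 -0.6720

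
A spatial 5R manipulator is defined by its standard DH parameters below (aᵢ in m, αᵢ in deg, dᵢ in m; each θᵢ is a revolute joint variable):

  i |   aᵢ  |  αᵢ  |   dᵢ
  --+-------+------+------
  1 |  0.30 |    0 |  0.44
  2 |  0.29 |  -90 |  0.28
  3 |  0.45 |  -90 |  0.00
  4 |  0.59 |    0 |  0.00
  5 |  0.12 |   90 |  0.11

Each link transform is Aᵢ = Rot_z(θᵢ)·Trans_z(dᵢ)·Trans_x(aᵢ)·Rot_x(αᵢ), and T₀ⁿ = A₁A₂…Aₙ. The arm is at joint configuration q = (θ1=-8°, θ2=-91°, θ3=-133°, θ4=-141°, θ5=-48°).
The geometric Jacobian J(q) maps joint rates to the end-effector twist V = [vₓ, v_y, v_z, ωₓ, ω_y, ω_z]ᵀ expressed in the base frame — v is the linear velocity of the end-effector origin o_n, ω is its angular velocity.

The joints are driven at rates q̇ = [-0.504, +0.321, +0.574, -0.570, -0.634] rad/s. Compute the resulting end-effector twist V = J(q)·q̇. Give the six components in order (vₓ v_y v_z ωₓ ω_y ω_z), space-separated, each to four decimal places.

o_n = [0.5738, -0.5484, 0.7021]
J₁: ẑ×o_n = [0.5484, 0.5738, -0.0000], ω = ẑ
J2: z=[0.0000, 0.0000, 1.0000] o=[0.2971, -0.0418, 0.4400] → [0.5066, 0.2767, -0.0000, 0.0000, 0.0000, 1.0000]
J3: z=[0.9877, -0.1564, 0.0000] o=[0.2517, -0.3282, 0.7200] → [0.0028, 0.0177, -0.1671, 0.9877, -0.1564, 0.0000]
J4: z=[-0.1144, -0.7223, 0.6820] o=[0.2997, -0.0251, 1.0491] → [0.6075, 0.1472, 0.2578, -0.1144, -0.7223, 0.6820]
J5: z=[-0.1144, -0.7223, 0.6820] o=[0.6175, -0.3920, 0.7138] → [0.1151, -0.0312, -0.0137, -0.1144, -0.7223, 0.6820]
V = J·q̇ = [-0.5314, -0.2543, -0.2342, 0.7047, 0.7799, -1.0041]

-0.5314 -0.2543 -0.2342 0.7047 0.7799 -1.0041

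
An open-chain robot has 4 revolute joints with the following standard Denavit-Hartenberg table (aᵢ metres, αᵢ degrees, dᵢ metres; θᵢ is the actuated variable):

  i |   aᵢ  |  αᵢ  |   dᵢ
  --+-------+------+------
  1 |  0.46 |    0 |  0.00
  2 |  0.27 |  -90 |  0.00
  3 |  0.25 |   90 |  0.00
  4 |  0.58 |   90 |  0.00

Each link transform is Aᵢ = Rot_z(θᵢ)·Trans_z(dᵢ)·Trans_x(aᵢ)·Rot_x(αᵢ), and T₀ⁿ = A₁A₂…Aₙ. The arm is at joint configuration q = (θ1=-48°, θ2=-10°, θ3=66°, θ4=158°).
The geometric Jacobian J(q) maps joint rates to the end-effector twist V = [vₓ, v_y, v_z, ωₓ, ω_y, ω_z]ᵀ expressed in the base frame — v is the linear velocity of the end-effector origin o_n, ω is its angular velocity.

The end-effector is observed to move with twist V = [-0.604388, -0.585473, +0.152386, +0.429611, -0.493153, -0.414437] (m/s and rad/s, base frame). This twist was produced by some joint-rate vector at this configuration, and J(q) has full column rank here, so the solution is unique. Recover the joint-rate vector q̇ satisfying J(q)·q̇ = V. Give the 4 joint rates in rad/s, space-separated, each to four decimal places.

-0.7400 0.0380 0.1030 0.7070

o_n = [0.5731, -0.3564, 0.2629]
J₁: ẑ×o_n = [0.3564, 0.5731, -0.0000], ω = ẑ
J2: z=[0.0000, 0.0000, 1.0000] o=[0.3078, -0.3418, 0.0000] → [0.0146, 0.2653, -0.0000, 0.0000, 0.0000, 1.0000]
J3: z=[0.8480, 0.5299, 0.0000] o=[0.4509, -0.5708, 0.0000] → [0.1393, -0.2229, 0.1170, 0.8480, 0.5299, 0.0000]
J4: z=[0.4841, -0.7747, 0.4067] o=[0.5048, -0.6571, -0.2284] → [-0.5029, -0.2100, 0.1985, 0.4841, -0.7747, 0.4067]
q̇ = J⁺·V = [-0.7400, 0.0380, 0.1030, 0.7070]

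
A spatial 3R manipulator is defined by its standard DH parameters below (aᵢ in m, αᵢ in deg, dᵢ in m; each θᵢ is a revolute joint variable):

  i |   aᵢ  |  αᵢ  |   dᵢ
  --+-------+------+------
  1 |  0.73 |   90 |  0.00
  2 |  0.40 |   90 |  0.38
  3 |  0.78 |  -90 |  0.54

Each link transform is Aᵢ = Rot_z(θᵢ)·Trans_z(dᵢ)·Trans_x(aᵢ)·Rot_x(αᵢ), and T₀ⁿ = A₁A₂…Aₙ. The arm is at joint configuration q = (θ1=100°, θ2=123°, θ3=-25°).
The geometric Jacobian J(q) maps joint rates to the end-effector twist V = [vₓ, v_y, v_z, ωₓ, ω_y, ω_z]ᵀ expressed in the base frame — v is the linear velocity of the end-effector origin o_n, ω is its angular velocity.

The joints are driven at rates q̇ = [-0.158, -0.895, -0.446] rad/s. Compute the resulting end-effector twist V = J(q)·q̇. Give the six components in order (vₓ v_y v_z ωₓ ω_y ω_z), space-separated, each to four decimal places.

-0.4228 1.1097 0.0109 -0.8165 -0.5238 -0.4009

o_n = [-0.0511, 0.5799, 1.2224]
J₁: ẑ×o_n = [-0.5799, -0.0511, 0.0000], ω = ẑ
J2: z=[0.9848, 0.1736, 0.0000] o=[-0.1268, 0.7189, 0.0000] → [0.2123, -1.2039, -0.1500, 0.9848, 0.1736, 0.0000]
J3: z=[-0.1456, 0.8259, 0.5446] o=[0.2853, 0.5704, 0.3355] → [0.7274, -0.0541, 0.2765, -0.1456, 0.8259, 0.5446]
V = J·q̇ = [-0.4228, 1.1097, 0.0109, -0.8165, -0.5238, -0.4009]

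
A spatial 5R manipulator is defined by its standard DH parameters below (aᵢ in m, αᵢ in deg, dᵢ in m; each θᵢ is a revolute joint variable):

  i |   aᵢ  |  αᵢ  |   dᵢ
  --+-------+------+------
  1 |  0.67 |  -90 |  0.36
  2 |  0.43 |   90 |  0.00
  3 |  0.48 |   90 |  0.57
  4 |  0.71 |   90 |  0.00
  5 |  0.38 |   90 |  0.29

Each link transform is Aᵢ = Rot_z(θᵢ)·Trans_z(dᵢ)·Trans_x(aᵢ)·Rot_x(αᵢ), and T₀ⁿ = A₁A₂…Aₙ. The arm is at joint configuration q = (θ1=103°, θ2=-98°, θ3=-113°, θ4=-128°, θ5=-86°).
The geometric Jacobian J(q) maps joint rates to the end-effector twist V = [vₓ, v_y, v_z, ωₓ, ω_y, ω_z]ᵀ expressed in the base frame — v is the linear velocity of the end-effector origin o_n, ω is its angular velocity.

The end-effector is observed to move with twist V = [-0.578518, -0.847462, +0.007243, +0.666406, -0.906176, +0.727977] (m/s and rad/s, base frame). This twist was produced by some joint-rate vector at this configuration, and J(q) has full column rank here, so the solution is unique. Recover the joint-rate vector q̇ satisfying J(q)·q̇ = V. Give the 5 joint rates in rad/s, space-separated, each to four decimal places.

0.0140 -0.0210 0.9690 -0.9490 -0.0740

o_n = [-0.1232, 0.3657, 1.1861]
J₁: ẑ×o_n = [-0.3657, -0.1232, 0.0000], ω = ẑ
J2: z=[-0.9744, -0.2250, 0.0000] o=[-0.1507, 0.6528, 0.3600] → [-0.1858, 0.8049, 0.2859, -0.9744, -0.2250, 0.0000]
J3: z=[0.2228, -0.9649, -0.1392] o=[-0.1373, 0.5945, 0.7858] → [-0.4181, -0.0911, -0.0374, 0.2228, -0.9649, -0.1392]
J4: z=[-0.4095, 0.0369, -0.9115] o=[0.4144, 0.1694, 0.5208] → [0.2036, 0.7625, -0.0606, -0.4095, 0.0369, -0.9115]
J5: z=[-0.5600, -0.7990, 0.2192] o=[-0.0970, 0.5955, 0.7678] → [-0.2839, 0.2285, 0.1077, -0.5600, -0.7990, 0.2192]
q̇ = J⁺·V = [0.0140, -0.0210, 0.9690, -0.9490, -0.0740]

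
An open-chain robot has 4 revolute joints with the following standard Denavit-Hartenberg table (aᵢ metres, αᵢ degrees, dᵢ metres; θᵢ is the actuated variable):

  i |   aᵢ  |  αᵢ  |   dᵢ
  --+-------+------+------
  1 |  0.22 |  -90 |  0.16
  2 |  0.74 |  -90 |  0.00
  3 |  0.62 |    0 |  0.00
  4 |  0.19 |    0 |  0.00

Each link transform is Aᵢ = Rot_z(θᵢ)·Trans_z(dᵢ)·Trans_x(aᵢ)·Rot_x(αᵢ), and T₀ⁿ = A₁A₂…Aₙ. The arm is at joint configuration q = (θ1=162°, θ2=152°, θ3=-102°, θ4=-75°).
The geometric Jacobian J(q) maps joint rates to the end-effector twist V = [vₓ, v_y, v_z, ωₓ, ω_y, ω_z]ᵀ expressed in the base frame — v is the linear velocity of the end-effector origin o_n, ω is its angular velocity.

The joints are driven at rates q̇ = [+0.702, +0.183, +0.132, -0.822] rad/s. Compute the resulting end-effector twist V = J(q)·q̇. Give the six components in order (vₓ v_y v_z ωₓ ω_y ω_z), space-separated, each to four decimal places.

o_n = [-0.0459, -0.6332, -0.0378]
J₁: ẑ×o_n = [0.6332, -0.0459, 0.0000], ω = ẑ
J2: z=[-0.3090, -0.9511, 0.0000] o=[-0.2092, 0.0680, 0.1600] → [0.1881, -0.0611, 0.3720, -0.3090, -0.9511, 0.0000]
J3: z=[0.4465, -0.1451, 0.8829] o=[0.4122, -0.1339, -0.1874] → [0.4191, -0.4712, -0.2894, 0.4465, -0.1451, 0.8829]
J4: z=[0.4465, -0.1451, 0.8829] o=[0.1165, -0.6755, -0.1269] → [-0.0503, -0.1832, -0.0047, 0.4465, -0.1451, 0.8829]
V = J·q̇ = [0.5756, 0.0450, 0.0337, -0.3646, -0.0739, 0.0928]

0.5756 0.0450 0.0337 -0.3646 -0.0739 0.0928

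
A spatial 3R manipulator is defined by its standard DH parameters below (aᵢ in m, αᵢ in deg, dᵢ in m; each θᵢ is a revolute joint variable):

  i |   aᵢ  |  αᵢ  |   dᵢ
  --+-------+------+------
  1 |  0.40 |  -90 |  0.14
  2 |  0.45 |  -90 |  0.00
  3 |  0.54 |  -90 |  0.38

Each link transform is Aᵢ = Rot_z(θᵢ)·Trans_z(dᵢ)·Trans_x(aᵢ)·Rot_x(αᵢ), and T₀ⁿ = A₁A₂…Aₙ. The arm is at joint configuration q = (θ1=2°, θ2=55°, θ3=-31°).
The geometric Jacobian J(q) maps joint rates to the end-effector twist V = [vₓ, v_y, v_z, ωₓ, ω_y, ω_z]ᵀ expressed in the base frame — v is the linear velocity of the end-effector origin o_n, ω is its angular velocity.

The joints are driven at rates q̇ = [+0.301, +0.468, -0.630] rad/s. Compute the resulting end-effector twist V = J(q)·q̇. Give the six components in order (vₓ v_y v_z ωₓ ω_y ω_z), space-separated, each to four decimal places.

o_n = [0.6022, 0.2993, -0.8257]
J₁: ẑ×o_n = [-0.2993, 0.6022, 0.0000], ω = ẑ
J2: z=[-0.0349, 0.9994, 0.0000] o=[0.3998, 0.0140, 0.1400] → [-0.9652, -0.0337, -0.2123, -0.0349, 0.9994, 0.0000]
J3: z=[-0.8187, -0.0286, -0.5736] o=[0.6577, 0.0230, -0.2286] → [0.1756, -0.4570, -0.2278, -0.8187, -0.0286, -0.5736]
V = J·q̇ = [-0.6524, 0.4534, 0.0442, 0.4994, 0.4857, 0.6624]

-0.6524 0.4534 0.0442 0.4994 0.4857 0.6624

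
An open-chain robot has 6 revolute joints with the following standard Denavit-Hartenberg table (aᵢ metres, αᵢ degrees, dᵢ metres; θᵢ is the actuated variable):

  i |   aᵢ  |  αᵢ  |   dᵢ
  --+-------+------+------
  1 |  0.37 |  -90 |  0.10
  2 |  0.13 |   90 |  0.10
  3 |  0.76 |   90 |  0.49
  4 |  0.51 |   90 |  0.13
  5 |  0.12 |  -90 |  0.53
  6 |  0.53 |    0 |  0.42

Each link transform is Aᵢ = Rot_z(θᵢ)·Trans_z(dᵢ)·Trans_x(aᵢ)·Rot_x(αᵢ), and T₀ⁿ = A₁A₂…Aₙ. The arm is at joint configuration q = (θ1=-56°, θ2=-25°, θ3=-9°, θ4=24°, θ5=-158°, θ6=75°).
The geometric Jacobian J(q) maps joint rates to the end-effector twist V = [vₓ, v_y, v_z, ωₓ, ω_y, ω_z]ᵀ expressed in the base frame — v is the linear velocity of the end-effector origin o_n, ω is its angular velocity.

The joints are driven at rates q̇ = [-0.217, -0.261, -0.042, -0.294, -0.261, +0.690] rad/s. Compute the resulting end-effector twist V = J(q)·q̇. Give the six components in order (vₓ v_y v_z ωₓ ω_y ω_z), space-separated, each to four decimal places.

-0.4863 -0.1991 0.3620 0.5992 0.2579 0.1723

o_n = [0.9520, -0.9284, 1.2495]
J₁: ẑ×o_n = [0.9284, 0.9520, -0.0000], ω = ẑ
J2: z=[0.8290, 0.5592, 0.0000] o=[0.2069, -0.3067, 0.1000] → [0.6428, -0.9530, -0.9320, 0.8290, 0.5592, 0.0000]
J3: z=[-0.2363, 0.3504, 0.9063] o=[0.3557, -0.3485, 0.1549] → [0.9091, 0.7991, -0.0719, -0.2363, 0.3504, 0.9063]
J4: z=[-0.8981, -0.4348, -0.0661] o=[0.5218, -0.8073, 0.9163] → [-0.1529, 0.2709, 0.2958, -0.8981, -0.4348, -0.0661]
J5: z=[0.3667, -0.6575, -0.6582] o=[0.5288, -1.1777, 1.2901] → [0.1907, -0.2637, 0.3697, 0.3667, -0.6575, -0.6582]
J6: z=[0.9236, 0.1726, 0.3422] o=[0.7365, -1.4381, 0.8608] → [-0.1073, -0.2853, 0.4336, 0.9236, 0.1726, 0.3422]
V = J·q̇ = [-0.4863, -0.1991, 0.3620, 0.5992, 0.2579, 0.1723]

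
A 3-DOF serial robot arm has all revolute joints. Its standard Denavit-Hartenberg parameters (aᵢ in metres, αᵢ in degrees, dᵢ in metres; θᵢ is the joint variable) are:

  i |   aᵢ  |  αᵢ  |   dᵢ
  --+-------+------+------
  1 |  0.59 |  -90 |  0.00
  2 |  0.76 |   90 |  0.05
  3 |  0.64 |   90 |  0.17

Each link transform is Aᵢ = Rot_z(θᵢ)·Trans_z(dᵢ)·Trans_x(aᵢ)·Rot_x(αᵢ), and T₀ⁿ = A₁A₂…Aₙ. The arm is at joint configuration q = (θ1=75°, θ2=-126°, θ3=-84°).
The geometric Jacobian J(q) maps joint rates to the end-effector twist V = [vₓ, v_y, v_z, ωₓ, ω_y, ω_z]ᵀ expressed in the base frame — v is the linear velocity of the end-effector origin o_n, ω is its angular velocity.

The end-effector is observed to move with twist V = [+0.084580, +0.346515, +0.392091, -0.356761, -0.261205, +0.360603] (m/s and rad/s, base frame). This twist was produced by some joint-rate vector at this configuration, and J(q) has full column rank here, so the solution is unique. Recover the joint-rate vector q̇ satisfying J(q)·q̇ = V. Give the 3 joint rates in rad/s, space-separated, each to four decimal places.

0.6110 0.2770 0.4260

o_n = [0.5578, -0.1842, 0.5691]
J₁: ẑ×o_n = [0.1842, 0.5578, -0.0000], ω = ẑ
J2: z=[-0.9659, 0.2588, 0.0000] o=[0.1527, 0.5699, 0.0000] → [0.1473, 0.5497, 0.6236, -0.9659, 0.2588, 0.0000]
J3: z=[-0.2094, -0.7815, -0.5878] o=[-0.0112, 0.1513, 0.6149] → [-0.1614, -0.3441, 0.5149, -0.2094, -0.7815, -0.5878]
q̇ = J⁺·V = [0.6110, 0.2770, 0.4260]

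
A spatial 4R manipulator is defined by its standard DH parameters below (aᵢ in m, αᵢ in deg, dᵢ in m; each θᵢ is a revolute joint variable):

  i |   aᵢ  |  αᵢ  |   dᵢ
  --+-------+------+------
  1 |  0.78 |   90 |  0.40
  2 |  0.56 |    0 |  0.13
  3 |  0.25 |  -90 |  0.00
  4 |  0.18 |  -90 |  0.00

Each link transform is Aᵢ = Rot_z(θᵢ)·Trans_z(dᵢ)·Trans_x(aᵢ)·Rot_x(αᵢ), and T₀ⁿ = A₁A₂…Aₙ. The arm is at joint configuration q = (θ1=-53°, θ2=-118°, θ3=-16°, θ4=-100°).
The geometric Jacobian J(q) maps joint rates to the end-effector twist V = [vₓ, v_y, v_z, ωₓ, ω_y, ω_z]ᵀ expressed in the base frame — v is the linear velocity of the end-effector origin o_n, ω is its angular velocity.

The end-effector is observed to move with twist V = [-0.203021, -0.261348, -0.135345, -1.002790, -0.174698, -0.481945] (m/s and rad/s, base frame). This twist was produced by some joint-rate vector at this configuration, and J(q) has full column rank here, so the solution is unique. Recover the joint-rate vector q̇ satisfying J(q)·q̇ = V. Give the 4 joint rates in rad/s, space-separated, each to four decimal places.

o_n = [-0.0256, -0.4765, -0.2518]
J₁: ẑ×o_n = [0.4765, -0.0256, 0.0000], ω = ẑ
J2: z=[-0.7986, -0.6018, 0.0000] o=[0.4694, -0.6229, 0.4000] → [0.3923, -0.5206, -0.4149, -0.7986, -0.6018, 0.0000]
J3: z=[-0.7986, -0.6018, 0.0000] o=[0.2074, -0.4912, -0.0945] → [0.0947, -0.1257, -0.1520, -0.7986, -0.6018, 0.0000]
J4: z=[0.4329, -0.5745, -0.6947] o=[0.1029, -0.3525, -0.2743] → [-0.0991, 0.0795, -0.1275, 0.4329, -0.5745, -0.6947]
q̇ = J⁺·V = [-0.9300, 0.3040, 0.6020, -0.6450]

-0.9300 0.3040 0.6020 -0.6450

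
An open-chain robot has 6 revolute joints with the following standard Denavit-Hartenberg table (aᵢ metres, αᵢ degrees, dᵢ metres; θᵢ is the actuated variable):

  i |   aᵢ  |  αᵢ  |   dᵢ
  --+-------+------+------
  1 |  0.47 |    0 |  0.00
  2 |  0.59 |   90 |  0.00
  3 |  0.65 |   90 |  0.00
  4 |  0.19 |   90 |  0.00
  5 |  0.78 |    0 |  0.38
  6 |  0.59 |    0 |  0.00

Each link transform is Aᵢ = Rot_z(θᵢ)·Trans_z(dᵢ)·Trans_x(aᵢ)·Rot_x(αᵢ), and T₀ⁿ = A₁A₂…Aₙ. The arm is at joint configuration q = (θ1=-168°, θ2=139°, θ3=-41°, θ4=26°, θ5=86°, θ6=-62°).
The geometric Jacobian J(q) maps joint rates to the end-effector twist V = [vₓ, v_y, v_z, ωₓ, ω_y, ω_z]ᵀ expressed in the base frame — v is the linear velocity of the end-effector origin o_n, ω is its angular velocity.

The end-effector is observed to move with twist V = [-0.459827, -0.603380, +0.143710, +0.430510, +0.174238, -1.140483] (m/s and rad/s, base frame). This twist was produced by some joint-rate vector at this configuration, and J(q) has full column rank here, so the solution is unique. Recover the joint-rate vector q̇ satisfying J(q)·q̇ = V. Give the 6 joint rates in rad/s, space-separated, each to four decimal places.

o_n = [0.4750, -0.6180, -1.7660]
J₁: ẑ×o_n = [0.6180, 0.4750, -0.0000], ω = ẑ
J2: z=[0.0000, 0.0000, 1.0000] o=[-0.4597, -0.0977, 0.0000] → [0.5203, 0.9347, -0.0000, 0.0000, 0.0000, 1.0000]
J3: z=[-0.4848, -0.8746, 0.0000] o=[0.0563, -0.3838, 0.0000] → [1.5446, -0.8562, 0.4798, -0.4848, -0.8746, 0.0000]
J4: z=[-0.5738, 0.3181, -0.7547] o=[0.4854, -0.6216, -0.4264] → [-0.4234, -0.7608, 0.0012, -0.5738, 0.3181, -0.7547]
J5: z=[0.7251, 0.6257, -0.2876] o=[0.5577, -0.7569, -0.5385] → [-0.7281, 0.9139, 0.1525, 0.7251, 0.6257, -0.2876]
J6: z=[0.7251, 0.6257, -0.2876] o=[0.4075, -0.3104, -1.2671] → [-0.4006, 0.3424, -0.2653, 0.7251, 0.6257, -0.2876]
q̇ = J⁺·V = [-0.0020, -0.9800, 0.3040, -0.0720, 0.4650, 0.2750]

-0.0020 -0.9800 0.3040 -0.0720 0.4650 0.2750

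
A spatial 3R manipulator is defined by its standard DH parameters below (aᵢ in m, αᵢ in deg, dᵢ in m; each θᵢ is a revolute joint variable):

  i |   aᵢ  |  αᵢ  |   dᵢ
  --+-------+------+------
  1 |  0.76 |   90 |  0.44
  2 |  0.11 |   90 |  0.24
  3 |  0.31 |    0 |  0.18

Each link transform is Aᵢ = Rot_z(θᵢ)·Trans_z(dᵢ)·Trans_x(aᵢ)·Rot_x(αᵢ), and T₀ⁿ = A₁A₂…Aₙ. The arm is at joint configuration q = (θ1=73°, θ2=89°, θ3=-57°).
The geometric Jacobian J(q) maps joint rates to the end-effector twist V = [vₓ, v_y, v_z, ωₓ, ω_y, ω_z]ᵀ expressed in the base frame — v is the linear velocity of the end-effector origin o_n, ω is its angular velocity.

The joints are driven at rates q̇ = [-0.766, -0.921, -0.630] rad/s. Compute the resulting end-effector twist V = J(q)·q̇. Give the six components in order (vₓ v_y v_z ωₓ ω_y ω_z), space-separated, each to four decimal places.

0.6683 0.0742 -0.3340 -1.0649 -0.3331 -0.7550

o_n = [0.2571, 0.9094, 0.7157]
J₁: ẑ×o_n = [-0.9094, 0.2571, 0.0000], ω = ẑ
J2: z=[0.9563, -0.2924, 0.0000] o=[0.2222, 0.7268, 0.4400] → [-0.0806, -0.2636, 0.1848, 0.9563, -0.2924, 0.0000]
J3: z=[0.2923, 0.9562, -0.0175] o=[0.4523, 0.6585, 0.5500] → [0.1628, -0.0450, 0.2599, 0.2923, 0.9562, -0.0175]
V = J·q̇ = [0.6683, 0.0742, -0.3340, -1.0649, -0.3331, -0.7550]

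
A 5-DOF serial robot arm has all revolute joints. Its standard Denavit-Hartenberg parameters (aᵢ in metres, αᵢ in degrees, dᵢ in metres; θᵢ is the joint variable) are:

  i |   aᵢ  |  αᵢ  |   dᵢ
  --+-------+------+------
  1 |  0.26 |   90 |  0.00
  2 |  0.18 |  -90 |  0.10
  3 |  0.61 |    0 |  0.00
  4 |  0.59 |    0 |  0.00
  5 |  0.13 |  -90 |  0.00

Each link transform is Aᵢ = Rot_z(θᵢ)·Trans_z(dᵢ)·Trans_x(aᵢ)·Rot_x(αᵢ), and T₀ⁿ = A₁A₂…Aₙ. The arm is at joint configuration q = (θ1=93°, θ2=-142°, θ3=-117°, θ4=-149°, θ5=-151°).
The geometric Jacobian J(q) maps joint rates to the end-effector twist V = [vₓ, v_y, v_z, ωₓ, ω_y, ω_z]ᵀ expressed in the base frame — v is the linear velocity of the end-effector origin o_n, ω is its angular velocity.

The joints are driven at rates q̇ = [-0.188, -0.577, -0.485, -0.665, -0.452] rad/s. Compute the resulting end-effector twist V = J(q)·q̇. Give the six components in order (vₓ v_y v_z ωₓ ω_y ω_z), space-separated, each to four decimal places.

0.0008 -0.1952 -0.1775 -0.5246 -1.0151 1.0744

o_n = [0.1474, 0.3212, 0.0414]
J₁: ẑ×o_n = [-0.3212, 0.1474, 0.0000], ω = ẑ
J2: z=[0.9986, 0.0523, 0.0000] o=[-0.0136, 0.2596, 0.0000] → [0.0022, -0.0414, 0.0530, 0.9986, 0.0523, 0.0000]
J3: z=[-0.0322, 0.6148, -0.7880] o=[0.0937, 0.1232, -0.1108] → [0.2496, -0.0374, -0.0394, -0.0322, 0.6148, -0.7880]
J4: z=[-0.0322, 0.6148, -0.7880] o=[0.6250, 0.3696, 0.0597] → [-0.0494, 0.3758, 0.2952, -0.0322, 0.6148, -0.7880]
J5: z=[-0.0322, 0.6148, -0.7880] o=[0.0356, 0.3712, 0.0850] → [-0.0662, -0.0895, -0.0671, -0.0322, 0.6148, -0.7880]
V = J·q̇ = [0.0008, -0.1952, -0.1775, -0.5246, -1.0151, 1.0744]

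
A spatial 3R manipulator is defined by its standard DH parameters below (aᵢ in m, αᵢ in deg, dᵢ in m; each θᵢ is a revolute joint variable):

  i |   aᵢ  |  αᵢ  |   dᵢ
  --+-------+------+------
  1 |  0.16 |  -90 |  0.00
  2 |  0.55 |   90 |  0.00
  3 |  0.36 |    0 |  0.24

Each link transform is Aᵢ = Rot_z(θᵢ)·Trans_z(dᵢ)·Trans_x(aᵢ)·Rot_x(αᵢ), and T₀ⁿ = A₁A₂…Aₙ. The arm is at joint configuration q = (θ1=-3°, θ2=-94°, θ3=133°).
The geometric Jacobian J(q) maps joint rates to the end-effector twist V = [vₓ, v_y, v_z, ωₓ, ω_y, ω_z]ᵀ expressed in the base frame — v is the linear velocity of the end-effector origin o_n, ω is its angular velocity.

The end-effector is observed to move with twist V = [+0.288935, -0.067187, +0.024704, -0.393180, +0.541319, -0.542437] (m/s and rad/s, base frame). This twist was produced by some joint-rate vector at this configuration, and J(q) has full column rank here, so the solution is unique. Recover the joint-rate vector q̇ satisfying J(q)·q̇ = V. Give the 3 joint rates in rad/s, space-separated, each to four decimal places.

-0.5130 0.5200 0.4220

o_n = [-0.0867, 0.2682, 0.2870]
J₁: ẑ×o_n = [-0.2682, -0.0867, 0.0000], ω = ẑ
J2: z=[0.0523, 0.9986, 0.0000] o=[0.1598, -0.0084, 0.0000] → [0.2866, -0.0150, 0.2607, 0.0523, 0.9986, 0.0000]
J3: z=[-0.9962, 0.0522, -0.0698] o=[0.1215, -0.0064, 0.5487] → [0.0055, -0.2461, -0.2626, -0.9962, 0.0522, -0.0698]
q̇ = J⁺·V = [-0.5130, 0.5200, 0.4220]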